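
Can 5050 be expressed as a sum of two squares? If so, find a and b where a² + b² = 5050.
3² + 71² (a=3, b=71)

Factorization: 5050 = 2 × 5^2 × 101
By Fermat: n is sum of two squares iff every prime p ≡ 3 (mod 4) appears to even power.
All primes ≡ 3 (mod 4) appear to even power.
Search a = 0, 1, 2, … for 5050 - a² a perfect square: first hit at a = 3: 5050 - 9 = 5041 = 71².
5050 = 3² + 71² = 9 + 5041 ✓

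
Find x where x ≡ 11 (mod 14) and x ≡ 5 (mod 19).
81

Using Chinese Remainder Theorem:
M = 14 × 19 = 266
M1 = 19, M2 = 14
y1 = 19^(-1) mod 14 = 3
y2 = 14^(-1) mod 19 = 15
x = (11×19×3 + 5×14×15) mod 266 = 81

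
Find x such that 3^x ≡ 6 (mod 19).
8

Baby-step giant-step with step n = ⌈√19⌉ = 5.
Baby steps 3^j mod 19 (j:value) for j=0..4: 0:1, 1:3, 2:9, 3:8, 4:5.
Giant-step multiplier: 3^(-5) ≡ 3^(18-5) = 3^13 ≡ 14 (mod 19).
Giant steps γ_i = 6·14^i mod 19: γ_0=6, γ_1=8 (in table at j=3).
x = i·n + j = 1·5 + 3 = 8.
Check: 3^8 ≡ 6 (mod 19).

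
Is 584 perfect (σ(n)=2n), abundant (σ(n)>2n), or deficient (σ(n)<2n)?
deficient

Proper divisors of 584: sum = 1 + 2 + 4 + 8 + 73 + 146 + 292 = 526
Since 526 < 584, 584 is deficient.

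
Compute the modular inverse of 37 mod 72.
37

gcd(37, 72) = 1, so the inverse exists.
Extended Euclidean algorithm on (72, 37):
72 = 1 × 37 + 35  ⟹  35 = (1)·72 + (-1)·37
37 = 1 × 35 + 2  ⟹  2 = (-1)·72 + (2)·37
35 = 17 × 2 + 1  ⟹  1 = (18)·72 + (-35)·37
So (-35)·37 ≡ 1 (mod 72), i.e. 37^(-1) ≡ -35 ≡ 37 (mod 72).
Check: 37 × 37 = 1369 ≡ 1 (mod 72)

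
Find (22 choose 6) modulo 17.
0

Using Lucas' theorem:
Write n=22 and k=6 in base 17:
n in base 17: [1, 5]
k in base 17: [0, 6]
C(22,6) mod 17 = ∏ C(n_i, k_i) mod 17
Digit binomials (mod 17): C(1,0) = 1; C(5,6) = 0 (k_i > n_i)
Product: 1 × 0 = 0 ≡ 0 (mod 17)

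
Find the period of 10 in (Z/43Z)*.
21

43 is prime, so ord(10) divides φ(43) = 42.
Divisors of 42: 1, 2, 3, 6, 7, 14, 21, 42.
Repeated squaring: 10^1 ≡ 10, 10^2 ≡ 14, 10^4 ≡ 24, 10^8 ≡ 17, 10^16 ≡ 31, 10^32 ≡ 15 (mod 43).
Test 10^d mod 43 for each divisor d in increasing order:
10^1 ≡ 10
10^2 ≡ 14
10^3 = 10^2·10^1 ≡ 11
10^6 = 10^4·10^2 ≡ 35
10^7 = 10^4·10^2·10^1 ≡ 6
10^14 = 10^8·10^4·10^2 ≡ 36
10^21 = 10^16·10^4·10^1 ≡ 1  ← first divisor giving 1
The order is 21.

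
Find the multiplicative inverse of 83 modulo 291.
284

gcd(83, 291) = 1, so the inverse exists.
Extended Euclidean algorithm on (291, 83):
291 = 3 × 83 + 42  ⟹  42 = (1)·291 + (-3)·83
83 = 1 × 42 + 41  ⟹  41 = (-1)·291 + (4)·83
42 = 1 × 41 + 1  ⟹  1 = (2)·291 + (-7)·83
So (-7)·83 ≡ 1 (mod 291), i.e. 83^(-1) ≡ -7 ≡ 284 (mod 291).
Check: 83 × 284 = 23572 ≡ 1 (mod 291)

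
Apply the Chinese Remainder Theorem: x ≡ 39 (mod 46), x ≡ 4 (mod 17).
361

Using Chinese Remainder Theorem:
M = 46 × 17 = 782
M1 = 17, M2 = 46
y1 = 17^(-1) mod 46 = 19
y2 = 46^(-1) mod 17 = 10
x = (39×17×19 + 4×46×10) mod 782 = 361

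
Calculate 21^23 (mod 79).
22

Repeated squaring. Binary of 23 = 10111.
21^1 ≡ 21 (mod 79); 21^2 ≡ 46 (mod 79); 21^4 ≡ 62 (mod 79); 21^8 ≡ 52 (mod 79); 21^16 ≡ 18 (mod 79)
21^23 = 21^1 × 21^2 × 21^4 × 21^16 ≡ 22 (mod 79)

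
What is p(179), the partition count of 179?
625846753120

p(n) counts ways to write n as a sum of positive integers (order ignored).
Euler's pentagonal recurrence: p(k) = p(k-1) + p(k-2) - p(k-5) - p(k-7) + p(k-12) + p(k-15) - ... (offsets j(3j∓1)/2, signs ++--, p(0)=1, p(<0)=0).
DP table for k = 0..178: p(0)=1, p(1)=1, p(2)=2, p(3)=3, p(4)=5, p(5)=7, p(6)=11, p(7)=15, p(8)=22, p(9)=30, p(10)=42, p(11)=56, p(12)=77, p(13)=101, p(14)=135, p(15)=176, p(16)=231, p(17)=297, p(18)=385, p(19)=490, p(20)=627, p(21)=792, p(22)=1002, p(23)=1255, p(24)=1575, p(25)=1958, p(26)=2436, p(27)=3010, p(28)=3718, p(29)=4565, p(30)=5604, p(31)=6842, p(32)=8349, p(33)=10143, p(34)=12310, p(35)=14883, p(36)=17977, p(37)=21637, p(38)=26015, p(39)=31185, p(40)=37338, p(41)=44583, p(42)=53174, p(43)=63261, p(44)=75175, p(45)=89134, p(46)=105558, p(47)=124754, p(48)=147273, p(49)=173525, p(50)=204226, p(51)=239943, p(52)=281589, p(53)=329931, p(54)=386155, p(55)=451276, p(56)=526823, p(57)=614154, p(58)=715220, p(59)=831820, p(60)=966467, p(61)=1121505, p(62)=1300156, p(63)=1505499, p(64)=1741630, p(65)=2012558, p(66)=2323520, p(67)=2679689, p(68)=3087735, p(69)=3554345, p(70)=4087968, p(71)=4697205, p(72)=5392783, p(73)=6185689, p(74)=7089500, p(75)=8118264, p(76)=9289091, p(77)=10619863, p(78)=12132164, p(79)=13848650, p(80)=15796476, p(81)=18004327, p(82)=20506255, p(83)=23338469, p(84)=26543660, p(85)=30167357, p(86)=34262962, p(87)=38887673, p(88)=44108109, p(89)=49995925, p(90)=56634173, p(91)=64112359, p(92)=72533807, p(93)=82010177, p(94)=92669720, p(95)=104651419, p(96)=118114304, p(97)=133230930, p(98)=150198136, p(99)=169229875, p(100)=190569292, p(101)=214481126, p(102)=241265379, p(103)=271248950, p(104)=304801365, p(105)=342325709, p(106)=384276336, p(107)=431149389, p(108)=483502844, p(109)=541946240, p(110)=607163746, p(111)=679903203, p(112)=761002156, p(113)=851376628, p(114)=952050665, p(115)=1064144451, p(116)=1188908248, p(117)=1327710076, p(118)=1482074143, p(119)=1653668665, p(120)=1844349560, p(121)=2056148051, p(122)=2291320912, p(123)=2552338241, p(124)=2841940500, p(125)=3163127352, p(126)=3519222692, p(127)=3913864295, p(128)=4351078600, p(129)=4835271870, p(130)=5371315400, p(131)=5964539504, p(132)=6620830889, p(133)=7346629512, p(134)=8149040695, p(135)=9035836076, p(136)=10015581680, p(137)=11097645016, p(138)=12292341831, p(139)=13610949895, p(140)=15065878135, p(141)=16670689208, p(142)=18440293320, p(143)=20390982757, p(144)=22540654445, p(145)=24908858009, p(146)=27517052599, p(147)=30388671978, p(148)=33549419497, p(149)=37027355200, p(150)=40853235313, p(151)=45060624582, p(152)=49686288421, p(153)=54770336324, p(154)=60356673280, p(155)=66493182097, p(156)=73232243759, p(157)=80630964769, p(158)=88751778802, p(159)=97662728555, p(160)=107438159466, p(161)=118159068427, p(162)=129913904637, p(163)=142798995930, p(164)=156919475295, p(165)=172389800255, p(166)=189334822579, p(167)=207890420102, p(168)=228204732751, p(169)=250438925115, p(170)=274768617130, p(171)=301384802048, p(172)=330495499613, p(173)=362326859895, p(174)=397125074750, p(175)=435157697830, p(176)=476715857290, p(177)=522115831195, p(178)=571701605655.
Final step: p(179) = p(178) + p(177) - p(174) - p(172) + p(167) + p(164) - p(157) - p(153) + p(144) + p(139) - p(128) - p(122) + p(109) + p(102) - p(87) - p(79) + p(62) + p(53) - p(34) - p(24) + p(3)
= 571701605655 + 522115831195 - 397125074750 - 330495499613 + 207890420102 + 156919475295 - 80630964769 - 54770336324 + 22540654445 + 13610949895 - 4351078600 - 2291320912 + 541946240 + 241265379 - 38887673 - 13848650 + 1300156 + 329931 - 12310 - 1575 + 3
= 625846753120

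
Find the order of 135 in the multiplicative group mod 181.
5

181 is prime, so ord(135) divides φ(181) = 180.
Divisors of 180: 1, 2, 3, 4, 5, 6, 9, 10, 12, 15, 18, 20, 30, 36, 45, 60, 90, 180.
Repeated squaring: 135^1 ≡ 135, 135^2 ≡ 125, 135^4 ≡ 59, 135^8 ≡ 42, 135^16 ≡ 135, 135^32 ≡ 125, 135^64 ≡ 59, 135^128 ≡ 42 (mod 181).
Test 135^d mod 181 for each divisor d in increasing order:
135^1 ≡ 135
135^2 ≡ 125
135^3 = 135^2·135^1 ≡ 42
135^4 ≡ 59
135^5 = 135^4·135^1 ≡ 1  ← first divisor giving 1
The order is 5.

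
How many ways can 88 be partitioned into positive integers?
44108109

p(n) counts ways to write n as a sum of positive integers (order ignored).
Euler's pentagonal recurrence: p(k) = p(k-1) + p(k-2) - p(k-5) - p(k-7) + p(k-12) + p(k-15) - ... (offsets j(3j∓1)/2, signs ++--, p(0)=1, p(<0)=0).
DP table for k = 0..87: p(0)=1, p(1)=1, p(2)=2, p(3)=3, p(4)=5, p(5)=7, p(6)=11, p(7)=15, p(8)=22, p(9)=30, p(10)=42, p(11)=56, p(12)=77, p(13)=101, p(14)=135, p(15)=176, p(16)=231, p(17)=297, p(18)=385, p(19)=490, p(20)=627, p(21)=792, p(22)=1002, p(23)=1255, p(24)=1575, p(25)=1958, p(26)=2436, p(27)=3010, p(28)=3718, p(29)=4565, p(30)=5604, p(31)=6842, p(32)=8349, p(33)=10143, p(34)=12310, p(35)=14883, p(36)=17977, p(37)=21637, p(38)=26015, p(39)=31185, p(40)=37338, p(41)=44583, p(42)=53174, p(43)=63261, p(44)=75175, p(45)=89134, p(46)=105558, p(47)=124754, p(48)=147273, p(49)=173525, p(50)=204226, p(51)=239943, p(52)=281589, p(53)=329931, p(54)=386155, p(55)=451276, p(56)=526823, p(57)=614154, p(58)=715220, p(59)=831820, p(60)=966467, p(61)=1121505, p(62)=1300156, p(63)=1505499, p(64)=1741630, p(65)=2012558, p(66)=2323520, p(67)=2679689, p(68)=3087735, p(69)=3554345, p(70)=4087968, p(71)=4697205, p(72)=5392783, p(73)=6185689, p(74)=7089500, p(75)=8118264, p(76)=9289091, p(77)=10619863, p(78)=12132164, p(79)=13848650, p(80)=15796476, p(81)=18004327, p(82)=20506255, p(83)=23338469, p(84)=26543660, p(85)=30167357, p(86)=34262962, p(87)=38887673.
Final step: p(88) = p(87) + p(86) - p(83) - p(81) + p(76) + p(73) - p(66) - p(62) + p(53) + p(48) - p(37) - p(31) + p(18) + p(11)
= 38887673 + 34262962 - 23338469 - 18004327 + 9289091 + 6185689 - 2323520 - 1300156 + 329931 + 147273 - 21637 - 6842 + 385 + 56
= 44108109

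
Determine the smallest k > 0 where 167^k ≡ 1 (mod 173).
86

173 is prime, so ord(167) divides φ(173) = 172.
Divisors of 172: 1, 2, 4, 43, 86, 172.
Repeated squaring: 167^1 ≡ 167, 167^2 ≡ 36, 167^4 ≡ 85, 167^8 ≡ 132, 167^16 ≡ 124, 167^32 ≡ 152, 167^64 ≡ 95, 167^128 ≡ 29 (mod 173).
Test 167^d mod 173 for each divisor d in increasing order:
167^1 ≡ 167
167^2 ≡ 36
167^4 ≡ 85
167^43 = 167^32·167^8·167^2·167^1 ≡ 172
167^86 = 167^64·167^16·167^4·167^2 ≡ 1  ← first divisor giving 1
The order is 86.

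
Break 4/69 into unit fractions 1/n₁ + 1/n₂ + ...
1/18 + 1/414

Greedy algorithm:
4/69: ceiling(69/4) = 18, use 1/18
1/414: ceiling(414/1) = 414, use 1/414
Result: 4/69 = 1/18 + 1/414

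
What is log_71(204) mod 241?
127

Baby-step giant-step with step n = ⌈√241⌉ = 16.
Baby steps 71^j mod 241 (j:value) for j=0..15: 0:1, 1:71, 2:221, 3:26, 4:159, 5:203, 6:194, 7:37, 8:217, 9:224, 10:239, 11:99, 12:40, 13:189, 14:164, 15:76.
Giant-step multiplier: 71^(-16) ≡ 71^(240-16) = 71^224 ≡ 100 (mod 241).
Giant steps γ_i = 204·100^i mod 241: γ_0=204, γ_1=156, γ_2=176, γ_3=7, γ_4=218, γ_5=110, γ_6=155, γ_7=76 (in table at j=15).
x = i·n + j = 7·16 + 15 = 127.
Check: 71^127 ≡ 204 (mod 241).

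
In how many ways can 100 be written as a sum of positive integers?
190569292

p(n) counts ways to write n as a sum of positive integers (order ignored).
Euler's pentagonal recurrence: p(k) = p(k-1) + p(k-2) - p(k-5) - p(k-7) + p(k-12) + p(k-15) - ... (offsets j(3j∓1)/2, signs ++--, p(0)=1, p(<0)=0).
DP table for k = 0..99: p(0)=1, p(1)=1, p(2)=2, p(3)=3, p(4)=5, p(5)=7, p(6)=11, p(7)=15, p(8)=22, p(9)=30, p(10)=42, p(11)=56, p(12)=77, p(13)=101, p(14)=135, p(15)=176, p(16)=231, p(17)=297, p(18)=385, p(19)=490, p(20)=627, p(21)=792, p(22)=1002, p(23)=1255, p(24)=1575, p(25)=1958, p(26)=2436, p(27)=3010, p(28)=3718, p(29)=4565, p(30)=5604, p(31)=6842, p(32)=8349, p(33)=10143, p(34)=12310, p(35)=14883, p(36)=17977, p(37)=21637, p(38)=26015, p(39)=31185, p(40)=37338, p(41)=44583, p(42)=53174, p(43)=63261, p(44)=75175, p(45)=89134, p(46)=105558, p(47)=124754, p(48)=147273, p(49)=173525, p(50)=204226, p(51)=239943, p(52)=281589, p(53)=329931, p(54)=386155, p(55)=451276, p(56)=526823, p(57)=614154, p(58)=715220, p(59)=831820, p(60)=966467, p(61)=1121505, p(62)=1300156, p(63)=1505499, p(64)=1741630, p(65)=2012558, p(66)=2323520, p(67)=2679689, p(68)=3087735, p(69)=3554345, p(70)=4087968, p(71)=4697205, p(72)=5392783, p(73)=6185689, p(74)=7089500, p(75)=8118264, p(76)=9289091, p(77)=10619863, p(78)=12132164, p(79)=13848650, p(80)=15796476, p(81)=18004327, p(82)=20506255, p(83)=23338469, p(84)=26543660, p(85)=30167357, p(86)=34262962, p(87)=38887673, p(88)=44108109, p(89)=49995925, p(90)=56634173, p(91)=64112359, p(92)=72533807, p(93)=82010177, p(94)=92669720, p(95)=104651419, p(96)=118114304, p(97)=133230930, p(98)=150198136, p(99)=169229875.
Final step: p(100) = p(99) + p(98) - p(95) - p(93) + p(88) + p(85) - p(78) - p(74) + p(65) + p(60) - p(49) - p(43) + p(30) + p(23) - p(8) - p(0)
= 169229875 + 150198136 - 104651419 - 82010177 + 44108109 + 30167357 - 12132164 - 7089500 + 2012558 + 966467 - 173525 - 63261 + 5604 + 1255 - 22 - 1
= 190569292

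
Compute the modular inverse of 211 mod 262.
113

gcd(211, 262) = 1, so the inverse exists.
Extended Euclidean algorithm on (262, 211):
262 = 1 × 211 + 51  ⟹  51 = (1)·262 + (-1)·211
211 = 4 × 51 + 7  ⟹  7 = (-4)·262 + (5)·211
51 = 7 × 7 + 2  ⟹  2 = (29)·262 + (-36)·211
7 = 3 × 2 + 1  ⟹  1 = (-91)·262 + (113)·211
So (113)·211 ≡ 1 (mod 262), i.e. 211^(-1) ≡ 113 (mod 262).
Check: 211 × 113 = 23843 ≡ 1 (mod 262)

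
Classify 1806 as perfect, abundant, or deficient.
abundant

Proper divisors of 1806: sum = 1 + 2 + 3 + 6 + 7 + 14 + 21 + 42 + 43 + 86 + 129 + 258 + 301 + 602 + 903 = 2418
Since 2418 > 1806, 1806 is abundant.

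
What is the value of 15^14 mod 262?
25

Repeated squaring. Binary of 14 = 1110.
15^1 ≡ 15 (mod 262); 15^2 ≡ 225 (mod 262); 15^4 ≡ 59 (mod 262); 15^8 ≡ 75 (mod 262)
15^14 = 15^2 × 15^4 × 15^8 ≡ 25 (mod 262)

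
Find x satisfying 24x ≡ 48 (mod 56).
x ≡ 2 (mod 7)

gcd(24, 56) = 8, which divides 48, so solutions exist.
Divide through by 8: 3x ≡ 6 (mod 7).
Find 3^(-1) mod 7 by the extended Euclidean algorithm:
7 = 2 × 3 + 1  ⟹  1 = (1)·7 + (-2)·3
So (-2)·3 ≡ 1 (mod 7), i.e. 3^(-1) ≡ -2 ≡ 5 (mod 7).
x ≡ 5 × 6 = 30 ≡ 2 (mod 7).
Check: 24 × 2 = 48 ≡ 48 (mod 56).
x ≡ 2 (mod 7), giving 8 solutions mod 56.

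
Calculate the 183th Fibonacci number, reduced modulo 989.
701

Matrix identity: Q^n = [[F_(n+1), F_n], [F_n, F_(n-1)]] with Q = [[1,1],[1,0]].
n = 183 = 10110111₂. Square-and-multiply, entries mod 989:
Q^1 = [[1,1],[1,0]]
Q^2 = (Q^1)² = [[2,1],[1,1]]
Q^5 = (Q^2)²·Q = [[8,5],[5,3]]
Q^11 = (Q^5)²·Q = [[144,89],[89,55]]
Q^22 = (Q^11)² = [[965,898],[898,67]]
Q^45 = (Q^22)²·Q = [[988,945],[945,43]]
Q^91 = (Q^45)²·Q = [[89,948],[948,130]]
Q^183 = (Q^91)²·Q = [[623,701],[701,911]]
F_183 mod 989 = Q^183[0][1] = 701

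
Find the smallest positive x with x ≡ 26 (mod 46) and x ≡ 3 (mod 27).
624

Using Chinese Remainder Theorem:
M = 46 × 27 = 1242
M1 = 27, M2 = 46
y1 = 27^(-1) mod 46 = 29
y2 = 46^(-1) mod 27 = 10
x = (26×27×29 + 3×46×10) mod 1242 = 624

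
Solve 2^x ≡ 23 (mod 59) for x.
15

Baby-step giant-step with step n = ⌈√59⌉ = 8.
Baby steps 2^j mod 59 (j:value) for j=0..7: 0:1, 1:2, 2:4, 3:8, 4:16, 5:32, 6:5, 7:10.
Giant-step multiplier: 2^(-8) ≡ 2^(58-8) = 2^50 ≡ 3 (mod 59).
Giant steps γ_i = 23·3^i mod 59: γ_0=23, γ_1=10 (in table at j=7).
x = i·n + j = 1·8 + 7 = 15.
Check: 2^15 ≡ 23 (mod 59).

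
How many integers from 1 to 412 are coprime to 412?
204

412 = 2^2 × 103
φ(n) = n × ∏(1 - 1/p) for each prime p dividing n
φ(412) = 412 × (1 - 1/2) × (1 - 1/103) = 204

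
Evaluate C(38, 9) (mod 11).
0

Using Lucas' theorem:
Write n=38 and k=9 in base 11:
n in base 11: [3, 5]
k in base 11: [0, 9]
C(38,9) mod 11 = ∏ C(n_i, k_i) mod 11
Digit binomials (mod 11): C(3,0) = 1; C(5,9) = 0 (k_i > n_i)
Product: 1 × 0 = 0 ≡ 0 (mod 11)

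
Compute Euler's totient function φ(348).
112

348 = 2^2 × 3 × 29
φ(n) = n × ∏(1 - 1/p) for each prime p dividing n
φ(348) = 348 × (1 - 1/2) × (1 - 1/3) × (1 - 1/29) = 112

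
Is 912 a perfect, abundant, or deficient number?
abundant

Proper divisors of 912: sum = 1 + 2 + 3 + 4 + 6 + 8 + 12 + 16 + ... + 152 + 228 + 304 + 456 (19 divisors) = 1568
Since 1568 > 912, 912 is abundant.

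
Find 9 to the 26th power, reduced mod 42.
39

Repeated squaring. Binary of 26 = 11010.
9^1 ≡ 9 (mod 42); 9^2 ≡ 39 (mod 42); 9^4 ≡ 9 (mod 42); 9^8 ≡ 39 (mod 42); 9^16 ≡ 9 (mod 42)
9^26 = 9^2 × 9^8 × 9^16 ≡ 39 (mod 42)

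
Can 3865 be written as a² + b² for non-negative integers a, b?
12² + 61² (a=12, b=61)

Factorization: 3865 = 5 × 773
By Fermat: n is sum of two squares iff every prime p ≡ 3 (mod 4) appears to even power.
All primes ≡ 3 (mod 4) appear to even power.
Search a = 0, 1, 2, … for 3865 - a² a perfect square: first hit at a = 12: 3865 - 144 = 3721 = 61².
3865 = 12² + 61² = 144 + 3721 ✓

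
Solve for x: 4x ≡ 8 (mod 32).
x ≡ 2 (mod 8)

gcd(4, 32) = 4, which divides 8, so solutions exist.
Divide through by 4: x ≡ 2 (mod 8).
The coefficient of x is now 1, so x ≡ 2 (mod 8).
Check: 4 × 2 = 8 ≡ 8 (mod 32).
x ≡ 2 (mod 8), giving 4 solutions mod 32.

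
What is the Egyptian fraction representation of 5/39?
1/8 + 1/312

Greedy algorithm:
5/39: ceiling(39/5) = 8, use 1/8
1/312: ceiling(312/1) = 312, use 1/312
Result: 5/39 = 1/8 + 1/312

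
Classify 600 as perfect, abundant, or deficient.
abundant

Proper divisors of 600: sum = 1 + 2 + 3 + 4 + 5 + 6 + 8 + 10 + ... + 120 + 150 + 200 + 300 (23 divisors) = 1260
Since 1260 > 600, 600 is abundant.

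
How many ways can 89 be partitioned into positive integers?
49995925

p(n) counts ways to write n as a sum of positive integers (order ignored).
Euler's pentagonal recurrence: p(k) = p(k-1) + p(k-2) - p(k-5) - p(k-7) + p(k-12) + p(k-15) - ... (offsets j(3j∓1)/2, signs ++--, p(0)=1, p(<0)=0).
DP table for k = 0..88: p(0)=1, p(1)=1, p(2)=2, p(3)=3, p(4)=5, p(5)=7, p(6)=11, p(7)=15, p(8)=22, p(9)=30, p(10)=42, p(11)=56, p(12)=77, p(13)=101, p(14)=135, p(15)=176, p(16)=231, p(17)=297, p(18)=385, p(19)=490, p(20)=627, p(21)=792, p(22)=1002, p(23)=1255, p(24)=1575, p(25)=1958, p(26)=2436, p(27)=3010, p(28)=3718, p(29)=4565, p(30)=5604, p(31)=6842, p(32)=8349, p(33)=10143, p(34)=12310, p(35)=14883, p(36)=17977, p(37)=21637, p(38)=26015, p(39)=31185, p(40)=37338, p(41)=44583, p(42)=53174, p(43)=63261, p(44)=75175, p(45)=89134, p(46)=105558, p(47)=124754, p(48)=147273, p(49)=173525, p(50)=204226, p(51)=239943, p(52)=281589, p(53)=329931, p(54)=386155, p(55)=451276, p(56)=526823, p(57)=614154, p(58)=715220, p(59)=831820, p(60)=966467, p(61)=1121505, p(62)=1300156, p(63)=1505499, p(64)=1741630, p(65)=2012558, p(66)=2323520, p(67)=2679689, p(68)=3087735, p(69)=3554345, p(70)=4087968, p(71)=4697205, p(72)=5392783, p(73)=6185689, p(74)=7089500, p(75)=8118264, p(76)=9289091, p(77)=10619863, p(78)=12132164, p(79)=13848650, p(80)=15796476, p(81)=18004327, p(82)=20506255, p(83)=23338469, p(84)=26543660, p(85)=30167357, p(86)=34262962, p(87)=38887673, p(88)=44108109.
Final step: p(89) = p(88) + p(87) - p(84) - p(82) + p(77) + p(74) - p(67) - p(63) + p(54) + p(49) - p(38) - p(32) + p(19) + p(12)
= 44108109 + 38887673 - 26543660 - 20506255 + 10619863 + 7089500 - 2679689 - 1505499 + 386155 + 173525 - 26015 - 8349 + 490 + 77
= 49995925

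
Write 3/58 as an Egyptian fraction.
1/20 + 1/580

Greedy algorithm:
3/58: ceiling(58/3) = 20, use 1/20
1/580: ceiling(580/1) = 580, use 1/580
Result: 3/58 = 1/20 + 1/580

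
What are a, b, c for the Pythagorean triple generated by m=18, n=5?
(299, 180, 349)

Euclid's formula: a = m² - n², b = 2mn, c = m² + n²
m = 18, n = 5
a = 18² - 5² = 324 - 25 = 299
b = 2 × 18 × 5 = 180
c = 18² + 5² = 324 + 25 = 349
Verification: 299² + 180² = 89401 + 32400 = 121801 = 349² ✓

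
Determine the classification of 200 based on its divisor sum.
abundant

Proper divisors of 200: sum = 1 + 2 + 4 + 5 + 8 + 10 + 20 + 25 + 40 + 50 + 100 = 265
Since 265 > 200, 200 is abundant.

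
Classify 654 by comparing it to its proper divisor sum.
abundant

Proper divisors of 654: sum = 1 + 2 + 3 + 6 + 109 + 218 + 327 = 666
Since 666 > 654, 654 is abundant.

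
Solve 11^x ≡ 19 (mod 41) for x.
3

Baby-step giant-step with step n = ⌈√41⌉ = 7.
Baby steps 11^j mod 41 (j:value) for j=0..6: 0:1, 1:11, 2:39, 3:19, 4:4, 5:3, 6:33.
h = 19 is already in the table at j=3, so x = 3.
Check: 11^3 ≡ 19 (mod 41).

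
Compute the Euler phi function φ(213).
140

213 = 3 × 71
φ(n) = n × ∏(1 - 1/p) for each prime p dividing n
φ(213) = 213 × (1 - 1/3) × (1 - 1/71) = 140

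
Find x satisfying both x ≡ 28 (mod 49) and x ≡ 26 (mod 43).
714

Using Chinese Remainder Theorem:
M = 49 × 43 = 2107
M1 = 43, M2 = 49
y1 = 43^(-1) mod 49 = 8
y2 = 49^(-1) mod 43 = 36
x = (28×43×8 + 26×49×36) mod 2107 = 714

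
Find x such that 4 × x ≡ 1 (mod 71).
18

gcd(4, 71) = 1, so the inverse exists.
Extended Euclidean algorithm on (71, 4):
71 = 17 × 4 + 3  ⟹  3 = (1)·71 + (-17)·4
4 = 1 × 3 + 1  ⟹  1 = (-1)·71 + (18)·4
So (18)·4 ≡ 1 (mod 71), i.e. 4^(-1) ≡ 18 (mod 71).
Check: 4 × 18 = 72 ≡ 1 (mod 71)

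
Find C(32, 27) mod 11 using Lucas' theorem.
10

Using Lucas' theorem:
Write n=32 and k=27 in base 11:
n in base 11: [2, 10]
k in base 11: [2, 5]
C(32,27) mod 11 = ∏ C(n_i, k_i) mod 11
Digit binomials (mod 11): C(2,2) = 1; C(10,5) = 252 ≡ 10
Product: 1 × 10 = 10 ≡ 10 (mod 11)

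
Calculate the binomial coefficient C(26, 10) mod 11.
0

Using Lucas' theorem:
Write n=26 and k=10 in base 11:
n in base 11: [2, 4]
k in base 11: [0, 10]
C(26,10) mod 11 = ∏ C(n_i, k_i) mod 11
Digit binomials (mod 11): C(2,0) = 1; C(4,10) = 0 (k_i > n_i)
Product: 1 × 0 = 0 ≡ 0 (mod 11)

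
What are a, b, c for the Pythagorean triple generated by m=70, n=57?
(1651, 7980, 8149)

Euclid's formula: a = m² - n², b = 2mn, c = m² + n²
m = 70, n = 57
a = 70² - 57² = 4900 - 3249 = 1651
b = 2 × 70 × 57 = 7980
c = 70² + 57² = 4900 + 3249 = 8149
Verification: 1651² + 7980² = 2725801 + 63680400 = 66406201 = 8149² ✓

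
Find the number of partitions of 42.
53174

p(n) counts ways to write n as a sum of positive integers (order ignored).
Euler's pentagonal recurrence: p(k) = p(k-1) + p(k-2) - p(k-5) - p(k-7) + p(k-12) + p(k-15) - ... (offsets j(3j∓1)/2, signs ++--, p(0)=1, p(<0)=0).
DP table for k = 0..41: p(0)=1, p(1)=1, p(2)=2, p(3)=3, p(4)=5, p(5)=7, p(6)=11, p(7)=15, p(8)=22, p(9)=30, p(10)=42, p(11)=56, p(12)=77, p(13)=101, p(14)=135, p(15)=176, p(16)=231, p(17)=297, p(18)=385, p(19)=490, p(20)=627, p(21)=792, p(22)=1002, p(23)=1255, p(24)=1575, p(25)=1958, p(26)=2436, p(27)=3010, p(28)=3718, p(29)=4565, p(30)=5604, p(31)=6842, p(32)=8349, p(33)=10143, p(34)=12310, p(35)=14883, p(36)=17977, p(37)=21637, p(38)=26015, p(39)=31185, p(40)=37338, p(41)=44583.
Final step: p(42) = p(41) + p(40) - p(37) - p(35) + p(30) + p(27) - p(20) - p(16) + p(7) + p(2)
= 44583 + 37338 - 21637 - 14883 + 5604 + 3010 - 627 - 231 + 15 + 2
= 53174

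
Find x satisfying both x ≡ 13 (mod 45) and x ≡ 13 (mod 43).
13

Using Chinese Remainder Theorem:
M = 45 × 43 = 1935
M1 = 43, M2 = 45
y1 = 43^(-1) mod 45 = 22
y2 = 45^(-1) mod 43 = 22
x = (13×43×22 + 13×45×22) mod 1935 = 13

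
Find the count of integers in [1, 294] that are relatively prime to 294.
84

294 = 2 × 3 × 7^2
φ(n) = n × ∏(1 - 1/p) for each prime p dividing n
φ(294) = 294 × (1 - 1/2) × (1 - 1/3) × (1 - 1/7) = 84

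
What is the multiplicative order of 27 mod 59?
29

59 is prime, so ord(27) divides φ(59) = 58.
Divisors of 58: 1, 2, 29, 58.
Repeated squaring: 27^1 ≡ 27, 27^2 ≡ 21, 27^4 ≡ 28, 27^8 ≡ 17, 27^16 ≡ 53, 27^32 ≡ 36 (mod 59).
Test 27^d mod 59 for each divisor d in increasing order:
27^1 ≡ 27
27^2 ≡ 21
27^29 = 27^16·27^8·27^4·27^1 ≡ 1  ← first divisor giving 1
The order is 29.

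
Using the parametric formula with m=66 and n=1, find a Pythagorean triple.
(4355, 132, 4357)

Euclid's formula: a = m² - n², b = 2mn, c = m² + n²
m = 66, n = 1
a = 66² - 1² = 4356 - 1 = 4355
b = 2 × 66 × 1 = 132
c = 66² + 1² = 4356 + 1 = 4357
Verification: 4355² + 132² = 18966025 + 17424 = 18983449 = 4357² ✓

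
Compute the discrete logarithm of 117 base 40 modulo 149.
45

Baby-step giant-step with step n = ⌈√149⌉ = 13.
Baby steps 40^j mod 149 (j:value) for j=0..12: 0:1, 1:40, 2:110, 3:79, 4:31, 5:48, 6:132, 7:65, 8:67, 9:147, 10:69, 11:78, 12:140.
Giant-step multiplier: 40^(-13) ≡ 40^(148-13) = 40^135 ≡ 12 (mod 149).
Giant steps γ_i = 117·12^i mod 149: γ_0=117, γ_1=63, γ_2=11, γ_3=132 (in table at j=6).
x = i·n + j = 3·13 + 6 = 45.
Check: 40^45 ≡ 117 (mod 149).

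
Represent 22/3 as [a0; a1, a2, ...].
[7; 3]

Euclidean algorithm steps:
22 = 7 × 3 + 1
3 = 3 × 1 + 0
Continued fraction: [7; 3]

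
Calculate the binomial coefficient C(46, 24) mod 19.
17

Using Lucas' theorem:
Write n=46 and k=24 in base 19:
n in base 19: [2, 8]
k in base 19: [1, 5]
C(46,24) mod 19 = ∏ C(n_i, k_i) mod 19
Digit binomials (mod 19): C(2,1) = 2; C(8,5) = 56 ≡ 18
Product: 2 × 18 = 36 ≡ 17 (mod 19)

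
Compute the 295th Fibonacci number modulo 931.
811

Matrix identity: Q^n = [[F_(n+1), F_n], [F_n, F_(n-1)]] with Q = [[1,1],[1,0]].
n = 295 = 100100111₂. Square-and-multiply, entries mod 931:
Q^1 = [[1,1],[1,0]]
Q^2 = (Q^1)² = [[2,1],[1,1]]
Q^4 = (Q^2)² = [[5,3],[3,2]]
Q^9 = (Q^4)²·Q = [[55,34],[34,21]]
Q^18 = (Q^9)² = [[457,722],[722,666]]
Q^36 = (Q^18)² = [[229,836],[836,324]]
Q^73 = (Q^36)²·Q = [[552,20],[20,532]]
Q^147 = (Q^73)²·Q = [[3,667],[667,267]]
Q^295 = (Q^147)²·Q = [[287,811],[811,407]]
F_295 mod 931 = Q^295[0][1] = 811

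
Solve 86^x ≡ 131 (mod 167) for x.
157

Baby-step giant-step with step n = ⌈√167⌉ = 13.
Baby steps 86^j mod 167 (j:value) for j=0..12: 0:1, 1:86, 2:48, 3:120, 4:133, 5:82, 6:38, 7:95, 8:154, 9:51, 10:44, 11:110, 12:108.
Giant-step multiplier: 86^(-13) ≡ 86^(166-13) = 86^153 ≡ 60 (mod 167).
Giant steps γ_i = 131·60^i mod 167: γ_0=131, γ_1=11, γ_2=159, γ_3=21, γ_4=91, γ_5=116, γ_6=113, γ_7=100, γ_8=155, γ_9=115, γ_10=53, γ_11=7, γ_12=86 (in table at j=1).
x = i·n + j = 12·13 + 1 = 157.
Check: 86^157 ≡ 131 (mod 167).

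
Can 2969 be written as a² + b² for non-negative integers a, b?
37² + 40² (a=37, b=40)

Factorization: 2969 = 2969
By Fermat: n is sum of two squares iff every prime p ≡ 3 (mod 4) appears to even power.
All primes ≡ 3 (mod 4) appear to even power.
Search a = 0, 1, 2, … for 2969 - a² a perfect square: first hit at a = 37: 2969 - 1369 = 1600 = 40².
2969 = 37² + 40² = 1369 + 1600 ✓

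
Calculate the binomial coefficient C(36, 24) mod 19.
13

Using Lucas' theorem:
Write n=36 and k=24 in base 19:
n in base 19: [1, 17]
k in base 19: [1, 5]
C(36,24) mod 19 = ∏ C(n_i, k_i) mod 19
Digit binomials (mod 19): C(1,1) = 1; C(17,5) = 6188 ≡ 13
Product: 1 × 13 = 13 ≡ 13 (mod 19)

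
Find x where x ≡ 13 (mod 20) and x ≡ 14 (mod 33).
113

Using Chinese Remainder Theorem:
M = 20 × 33 = 660
M1 = 33, M2 = 20
y1 = 33^(-1) mod 20 = 17
y2 = 20^(-1) mod 33 = 5
x = (13×33×17 + 14×20×5) mod 660 = 113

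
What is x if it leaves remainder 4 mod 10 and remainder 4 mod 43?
4

Using Chinese Remainder Theorem:
M = 10 × 43 = 430
M1 = 43, M2 = 10
y1 = 43^(-1) mod 10 = 7
y2 = 10^(-1) mod 43 = 13
x = (4×43×7 + 4×10×13) mod 430 = 4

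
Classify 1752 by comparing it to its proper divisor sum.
abundant

Proper divisors of 1752: sum = 1 + 2 + 3 + 4 + 6 + 8 + 12 + 24 + 73 + 146 + 219 + 292 + 438 + 584 + 876 = 2688
Since 2688 > 1752, 1752 is abundant.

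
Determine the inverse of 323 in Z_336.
155

gcd(323, 336) = 1, so the inverse exists.
Extended Euclidean algorithm on (336, 323):
336 = 1 × 323 + 13  ⟹  13 = (1)·336 + (-1)·323
323 = 24 × 13 + 11  ⟹  11 = (-24)·336 + (25)·323
13 = 1 × 11 + 2  ⟹  2 = (25)·336 + (-26)·323
11 = 5 × 2 + 1  ⟹  1 = (-149)·336 + (155)·323
So (155)·323 ≡ 1 (mod 336), i.e. 323^(-1) ≡ 155 (mod 336).
Check: 323 × 155 = 50065 ≡ 1 (mod 336)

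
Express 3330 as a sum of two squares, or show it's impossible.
9² + 57² (a=9, b=57)

Factorization: 3330 = 2 × 3^2 × 5 × 37
By Fermat: n is sum of two squares iff every prime p ≡ 3 (mod 4) appears to even power.
All primes ≡ 3 (mod 4) appear to even power.
Search a = 0, 1, 2, … for 3330 - a² a perfect square: first hit at a = 9: 3330 - 81 = 3249 = 57².
3330 = 9² + 57² = 81 + 3249 ✓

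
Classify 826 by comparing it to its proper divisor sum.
deficient

Proper divisors of 826: sum = 1 + 2 + 7 + 14 + 59 + 118 + 413 = 614
Since 614 < 826, 826 is deficient.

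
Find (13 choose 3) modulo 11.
0

Using Lucas' theorem:
Write n=13 and k=3 in base 11:
n in base 11: [1, 2]
k in base 11: [0, 3]
C(13,3) mod 11 = ∏ C(n_i, k_i) mod 11
Digit binomials (mod 11): C(1,0) = 1; C(2,3) = 0 (k_i > n_i)
Product: 1 × 0 = 0 ≡ 0 (mod 11)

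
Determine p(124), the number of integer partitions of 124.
2841940500

p(n) counts ways to write n as a sum of positive integers (order ignored).
Euler's pentagonal recurrence: p(k) = p(k-1) + p(k-2) - p(k-5) - p(k-7) + p(k-12) + p(k-15) - ... (offsets j(3j∓1)/2, signs ++--, p(0)=1, p(<0)=0).
DP table for k = 0..123: p(0)=1, p(1)=1, p(2)=2, p(3)=3, p(4)=5, p(5)=7, p(6)=11, p(7)=15, p(8)=22, p(9)=30, p(10)=42, p(11)=56, p(12)=77, p(13)=101, p(14)=135, p(15)=176, p(16)=231, p(17)=297, p(18)=385, p(19)=490, p(20)=627, p(21)=792, p(22)=1002, p(23)=1255, p(24)=1575, p(25)=1958, p(26)=2436, p(27)=3010, p(28)=3718, p(29)=4565, p(30)=5604, p(31)=6842, p(32)=8349, p(33)=10143, p(34)=12310, p(35)=14883, p(36)=17977, p(37)=21637, p(38)=26015, p(39)=31185, p(40)=37338, p(41)=44583, p(42)=53174, p(43)=63261, p(44)=75175, p(45)=89134, p(46)=105558, p(47)=124754, p(48)=147273, p(49)=173525, p(50)=204226, p(51)=239943, p(52)=281589, p(53)=329931, p(54)=386155, p(55)=451276, p(56)=526823, p(57)=614154, p(58)=715220, p(59)=831820, p(60)=966467, p(61)=1121505, p(62)=1300156, p(63)=1505499, p(64)=1741630, p(65)=2012558, p(66)=2323520, p(67)=2679689, p(68)=3087735, p(69)=3554345, p(70)=4087968, p(71)=4697205, p(72)=5392783, p(73)=6185689, p(74)=7089500, p(75)=8118264, p(76)=9289091, p(77)=10619863, p(78)=12132164, p(79)=13848650, p(80)=15796476, p(81)=18004327, p(82)=20506255, p(83)=23338469, p(84)=26543660, p(85)=30167357, p(86)=34262962, p(87)=38887673, p(88)=44108109, p(89)=49995925, p(90)=56634173, p(91)=64112359, p(92)=72533807, p(93)=82010177, p(94)=92669720, p(95)=104651419, p(96)=118114304, p(97)=133230930, p(98)=150198136, p(99)=169229875, p(100)=190569292, p(101)=214481126, p(102)=241265379, p(103)=271248950, p(104)=304801365, p(105)=342325709, p(106)=384276336, p(107)=431149389, p(108)=483502844, p(109)=541946240, p(110)=607163746, p(111)=679903203, p(112)=761002156, p(113)=851376628, p(114)=952050665, p(115)=1064144451, p(116)=1188908248, p(117)=1327710076, p(118)=1482074143, p(119)=1653668665, p(120)=1844349560, p(121)=2056148051, p(122)=2291320912, p(123)=2552338241.
Final step: p(124) = p(123) + p(122) - p(119) - p(117) + p(112) + p(109) - p(102) - p(98) + p(89) + p(84) - p(73) - p(67) + p(54) + p(47) - p(32) - p(24) + p(7)
= 2552338241 + 2291320912 - 1653668665 - 1327710076 + 761002156 + 541946240 - 241265379 - 150198136 + 49995925 + 26543660 - 6185689 - 2679689 + 386155 + 124754 - 8349 - 1575 + 15
= 2841940500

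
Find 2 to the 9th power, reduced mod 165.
17

Repeated squaring. Binary of 9 = 1001.
2^1 ≡ 2 (mod 165); 2^2 ≡ 4 (mod 165); 2^4 ≡ 16 (mod 165); 2^8 ≡ 91 (mod 165)
2^9 = 2^1 × 2^8 ≡ 17 (mod 165)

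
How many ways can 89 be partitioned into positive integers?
49995925

p(n) counts ways to write n as a sum of positive integers (order ignored).
Euler's pentagonal recurrence: p(k) = p(k-1) + p(k-2) - p(k-5) - p(k-7) + p(k-12) + p(k-15) - ... (offsets j(3j∓1)/2, signs ++--, p(0)=1, p(<0)=0).
DP table for k = 0..88: p(0)=1, p(1)=1, p(2)=2, p(3)=3, p(4)=5, p(5)=7, p(6)=11, p(7)=15, p(8)=22, p(9)=30, p(10)=42, p(11)=56, p(12)=77, p(13)=101, p(14)=135, p(15)=176, p(16)=231, p(17)=297, p(18)=385, p(19)=490, p(20)=627, p(21)=792, p(22)=1002, p(23)=1255, p(24)=1575, p(25)=1958, p(26)=2436, p(27)=3010, p(28)=3718, p(29)=4565, p(30)=5604, p(31)=6842, p(32)=8349, p(33)=10143, p(34)=12310, p(35)=14883, p(36)=17977, p(37)=21637, p(38)=26015, p(39)=31185, p(40)=37338, p(41)=44583, p(42)=53174, p(43)=63261, p(44)=75175, p(45)=89134, p(46)=105558, p(47)=124754, p(48)=147273, p(49)=173525, p(50)=204226, p(51)=239943, p(52)=281589, p(53)=329931, p(54)=386155, p(55)=451276, p(56)=526823, p(57)=614154, p(58)=715220, p(59)=831820, p(60)=966467, p(61)=1121505, p(62)=1300156, p(63)=1505499, p(64)=1741630, p(65)=2012558, p(66)=2323520, p(67)=2679689, p(68)=3087735, p(69)=3554345, p(70)=4087968, p(71)=4697205, p(72)=5392783, p(73)=6185689, p(74)=7089500, p(75)=8118264, p(76)=9289091, p(77)=10619863, p(78)=12132164, p(79)=13848650, p(80)=15796476, p(81)=18004327, p(82)=20506255, p(83)=23338469, p(84)=26543660, p(85)=30167357, p(86)=34262962, p(87)=38887673, p(88)=44108109.
Final step: p(89) = p(88) + p(87) - p(84) - p(82) + p(77) + p(74) - p(67) - p(63) + p(54) + p(49) - p(38) - p(32) + p(19) + p(12)
= 44108109 + 38887673 - 26543660 - 20506255 + 10619863 + 7089500 - 2679689 - 1505499 + 386155 + 173525 - 26015 - 8349 + 490 + 77
= 49995925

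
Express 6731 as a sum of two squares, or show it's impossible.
Not possible

Factorization: 6731 = 53 × 127
By Fermat: n is sum of two squares iff every prime p ≡ 3 (mod 4) appears to even power.
Prime(s) ≡ 3 (mod 4) with odd exponent: [(127, 1)]
Therefore 6731 cannot be expressed as a² + b².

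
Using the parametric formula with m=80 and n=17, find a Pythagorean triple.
(6111, 2720, 6689)

Euclid's formula: a = m² - n², b = 2mn, c = m² + n²
m = 80, n = 17
a = 80² - 17² = 6400 - 289 = 6111
b = 2 × 80 × 17 = 2720
c = 80² + 17² = 6400 + 289 = 6689
Verification: 6111² + 2720² = 37344321 + 7398400 = 44742721 = 6689² ✓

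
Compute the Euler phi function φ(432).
144

432 = 2^4 × 3^3
φ(n) = n × ∏(1 - 1/p) for each prime p dividing n
φ(432) = 432 × (1 - 1/2) × (1 - 1/3) = 144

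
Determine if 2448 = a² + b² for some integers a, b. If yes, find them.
12² + 48² (a=12, b=48)

Factorization: 2448 = 2^4 × 3^2 × 17
By Fermat: n is sum of two squares iff every prime p ≡ 3 (mod 4) appears to even power.
All primes ≡ 3 (mod 4) appear to even power.
Search a = 0, 1, 2, … for 2448 - a² a perfect square: first hit at a = 12: 2448 - 144 = 2304 = 48².
2448 = 12² + 48² = 144 + 2304 ✓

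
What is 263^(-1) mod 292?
151

gcd(263, 292) = 1, so the inverse exists.
Extended Euclidean algorithm on (292, 263):
292 = 1 × 263 + 29  ⟹  29 = (1)·292 + (-1)·263
263 = 9 × 29 + 2  ⟹  2 = (-9)·292 + (10)·263
29 = 14 × 2 + 1  ⟹  1 = (127)·292 + (-141)·263
So (-141)·263 ≡ 1 (mod 292), i.e. 263^(-1) ≡ -141 ≡ 151 (mod 292).
Check: 263 × 151 = 39713 ≡ 1 (mod 292)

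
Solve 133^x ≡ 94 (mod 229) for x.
152

Baby-step giant-step with step n = ⌈√229⌉ = 16.
Baby steps 133^j mod 229 (j:value) for j=0..15: 0:1, 1:133, 2:56, 3:120, 4:159, 5:79, 6:202, 7:73, 8:91, 9:195, 10:58, 11:157, 12:42, 13:90, 14:62, 15:2.
Giant-step multiplier: 133^(-16) ≡ 133^(228-16) = 133^212 ≡ 130 (mod 229).
Giant steps γ_i = 94·130^i mod 229: γ_0=94, γ_1=83, γ_2=27, γ_3=75, γ_4=132, γ_5=214, γ_6=111, γ_7=3, γ_8=161, γ_9=91 (in table at j=8).
x = i·n + j = 9·16 + 8 = 152.
Check: 133^152 ≡ 94 (mod 229).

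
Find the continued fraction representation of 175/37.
[4; 1, 2, 1, 2, 3]

Euclidean algorithm steps:
175 = 4 × 37 + 27
37 = 1 × 27 + 10
27 = 2 × 10 + 7
10 = 1 × 7 + 3
7 = 2 × 3 + 1
3 = 3 × 1 + 0
Continued fraction: [4; 1, 2, 1, 2, 3]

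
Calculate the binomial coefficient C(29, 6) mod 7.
0

Using Lucas' theorem:
Write n=29 and k=6 in base 7:
n in base 7: [4, 1]
k in base 7: [0, 6]
C(29,6) mod 7 = ∏ C(n_i, k_i) mod 7
Digit binomials (mod 7): C(4,0) = 1; C(1,6) = 0 (k_i > n_i)
Product: 1 × 0 = 0 ≡ 0 (mod 7)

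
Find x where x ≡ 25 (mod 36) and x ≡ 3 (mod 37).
817

Using Chinese Remainder Theorem:
M = 36 × 37 = 1332
M1 = 37, M2 = 36
y1 = 37^(-1) mod 36 = 1
y2 = 36^(-1) mod 37 = 36
x = (25×37×1 + 3×36×36) mod 1332 = 817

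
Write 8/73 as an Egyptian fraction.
1/10 + 1/105 + 1/15330

Greedy algorithm:
8/73: ceiling(73/8) = 10, use 1/10
7/730: ceiling(730/7) = 105, use 1/105
1/15330: ceiling(15330/1) = 15330, use 1/15330
Result: 8/73 = 1/10 + 1/105 + 1/15330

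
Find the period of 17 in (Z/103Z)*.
51

103 is prime, so ord(17) divides φ(103) = 102.
Divisors of 102: 1, 2, 3, 6, 17, 34, 51, 102.
Repeated squaring: 17^1 ≡ 17, 17^2 ≡ 83, 17^4 ≡ 91, 17^8 ≡ 41, 17^16 ≡ 33, 17^32 ≡ 59, 17^64 ≡ 82 (mod 103).
Test 17^d mod 103 for each divisor d in increasing order:
17^1 ≡ 17
17^2 ≡ 83
17^3 = 17^2·17^1 ≡ 72
17^6 = 17^4·17^2 ≡ 34
17^17 = 17^16·17^1 ≡ 46
17^34 = 17^32·17^2 ≡ 56
17^51 = 17^32·17^16·17^2·17^1 ≡ 1  ← first divisor giving 1
The order is 51.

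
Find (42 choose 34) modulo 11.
9

Using Lucas' theorem:
Write n=42 and k=34 in base 11:
n in base 11: [3, 9]
k in base 11: [3, 1]
C(42,34) mod 11 = ∏ C(n_i, k_i) mod 11
Digit binomials (mod 11): C(3,3) = 1; C(9,1) = 9
Product: 1 × 9 = 9 ≡ 9 (mod 11)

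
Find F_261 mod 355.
276

Matrix identity: Q^n = [[F_(n+1), F_n], [F_n, F_(n-1)]] with Q = [[1,1],[1,0]].
n = 261 = 100000101₂. Square-and-multiply, entries mod 355:
Q^1 = [[1,1],[1,0]]
Q^2 = (Q^1)² = [[2,1],[1,1]]
Q^4 = (Q^2)² = [[5,3],[3,2]]
Q^8 = (Q^4)² = [[34,21],[21,13]]
Q^16 = (Q^8)² = [[177,277],[277,255]]
Q^32 = (Q^16)² = [[138,29],[29,109]]
Q^65 = (Q^32)²·Q = [[68,5],[5,63]]
Q^130 = (Q^65)² = [[34,300],[300,89]]
Q^261 = (Q^130)²·Q = [[256,276],[276,335]]
F_261 mod 355 = Q^261[0][1] = 276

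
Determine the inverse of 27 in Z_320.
83

gcd(27, 320) = 1, so the inverse exists.
Extended Euclidean algorithm on (320, 27):
320 = 11 × 27 + 23  ⟹  23 = (1)·320 + (-11)·27
27 = 1 × 23 + 4  ⟹  4 = (-1)·320 + (12)·27
23 = 5 × 4 + 3  ⟹  3 = (6)·320 + (-71)·27
4 = 1 × 3 + 1  ⟹  1 = (-7)·320 + (83)·27
So (83)·27 ≡ 1 (mod 320), i.e. 27^(-1) ≡ 83 (mod 320).
Check: 27 × 83 = 2241 ≡ 1 (mod 320)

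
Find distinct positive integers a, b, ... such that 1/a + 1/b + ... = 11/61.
1/6 + 1/74 + 1/6771

Greedy algorithm:
11/61: ceiling(61/11) = 6, use 1/6
5/366: ceiling(366/5) = 74, use 1/74
1/6771: ceiling(6771/1) = 6771, use 1/6771
Result: 11/61 = 1/6 + 1/74 + 1/6771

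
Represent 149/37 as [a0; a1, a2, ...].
[4; 37]

Euclidean algorithm steps:
149 = 4 × 37 + 1
37 = 37 × 1 + 0
Continued fraction: [4; 37]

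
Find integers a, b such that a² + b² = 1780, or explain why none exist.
4² + 42² (a=4, b=42)

Factorization: 1780 = 2^2 × 5 × 89
By Fermat: n is sum of two squares iff every prime p ≡ 3 (mod 4) appears to even power.
All primes ≡ 3 (mod 4) appear to even power.
Search a = 0, 1, 2, … for 1780 - a² a perfect square: first hit at a = 4: 1780 - 16 = 1764 = 42².
1780 = 4² + 42² = 16 + 1764 ✓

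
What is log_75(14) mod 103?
36

Baby-step giant-step with step n = ⌈√103⌉ = 11.
Baby steps 75^j mod 103 (j:value) for j=0..10: 0:1, 1:75, 2:63, 3:90, 4:55, 5:5, 6:66, 7:6, 8:38, 9:69, 10:25.
Giant-step multiplier: 75^(-11) ≡ 75^(102-11) = 75^91 ≡ 54 (mod 103).
Giant steps γ_i = 14·54^i mod 103: γ_0=14, γ_1=35, γ_2=36, γ_3=90 (in table at j=3).
x = i·n + j = 3·11 + 3 = 36.
Check: 75^36 ≡ 14 (mod 103).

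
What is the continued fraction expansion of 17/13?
[1; 3, 4]

Euclidean algorithm steps:
17 = 1 × 13 + 4
13 = 3 × 4 + 1
4 = 4 × 1 + 0
Continued fraction: [1; 3, 4]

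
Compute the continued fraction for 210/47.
[4; 2, 7, 3]

Euclidean algorithm steps:
210 = 4 × 47 + 22
47 = 2 × 22 + 3
22 = 7 × 3 + 1
3 = 3 × 1 + 0
Continued fraction: [4; 2, 7, 3]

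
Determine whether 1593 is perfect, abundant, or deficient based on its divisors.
deficient

Proper divisors of 1593: sum = 1 + 3 + 9 + 27 + 59 + 177 + 531 = 807
Since 807 < 1593, 1593 is deficient.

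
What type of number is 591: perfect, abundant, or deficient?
deficient

Proper divisors of 591: sum = 1 + 3 + 197 = 201
Since 201 < 591, 591 is deficient.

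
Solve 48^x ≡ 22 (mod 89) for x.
76

Baby-step giant-step with step n = ⌈√89⌉ = 10.
Baby steps 48^j mod 89 (j:value) for j=0..9: 0:1, 1:48, 2:79, 3:54, 4:11, 5:83, 6:68, 7:60, 8:32, 9:23.
Giant-step multiplier: 48^(-10) ≡ 48^(88-10) = 48^78 ≡ 47 (mod 89).
Giant steps γ_i = 22·47^i mod 89: γ_0=22, γ_1=55, γ_2=4, γ_3=10, γ_4=25, γ_5=18, γ_6=45, γ_7=68 (in table at j=6).
x = i·n + j = 7·10 + 6 = 76.
Check: 48^76 ≡ 22 (mod 89).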